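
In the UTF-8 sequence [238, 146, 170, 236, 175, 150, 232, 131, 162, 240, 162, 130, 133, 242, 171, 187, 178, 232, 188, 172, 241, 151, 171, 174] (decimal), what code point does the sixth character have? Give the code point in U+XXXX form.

U+8F2C

Offset 0: leading byte 0xEE = 11101110 → 3-byte char #1 = EE 92 AA.
Offset 3: leading byte 0xEC = 11101100 → 3-byte char #2 = EC AF 96.
Offset 6: leading byte 0xE8 = 11101000 → 3-byte char #3 = E8 83 A2.
Offset 9: leading byte 0xF0 = 11110000 → 4-byte char #4 = F0 A2 82 85.
Offset 13: leading byte 0xF2 = 11110010 → 4-byte char #5 = F2 AB BB B2.
Offset 17: leading byte 0xE8 = 11101000 → 3-byte char #6 = E8 BC AC.
Leading byte 0xE8 = 11101000 matches 1110xxxx → 3-byte sequence.
Byte 1: 0xE8 = 11101000, payload 1000 (4 bits).
Byte 2: 0xBC = 10111100 (10xxxxxx ✓), payload 111100.
Byte 3: 0xAC = 10101100 (10xxxxxx ✓), payload 101100.
Concatenate: 1000111100101100 = 0x8F2C (16 bits → U+8F2C).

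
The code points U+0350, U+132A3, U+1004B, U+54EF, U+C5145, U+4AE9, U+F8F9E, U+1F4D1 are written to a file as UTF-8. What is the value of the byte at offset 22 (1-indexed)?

1-indexed offset 22 is 0-indexed offset 21.
U+0350 → 2-byte form CD 90 at offsets 0–1.
U+132A3 → 4-byte form F0 93 8A A3 at offsets 2–5.
U+1004B → 4-byte form F0 90 81 8B at offsets 6–9.
U+54EF → 3-byte form E5 93 AF at offsets 10–12.
U+C5145 → 4-byte form F3 85 85 85 at offsets 13–16.
U+4AE9 → 3-byte form E4 AB A9 at offsets 17–19.
U+F8F9E → 4-byte form F3 B8 BE 9E at offsets 20–23.
Offset 21 falls in char 7's range; it's byte 2 of F3 B8 BE 9E = 0xB8.

0xB8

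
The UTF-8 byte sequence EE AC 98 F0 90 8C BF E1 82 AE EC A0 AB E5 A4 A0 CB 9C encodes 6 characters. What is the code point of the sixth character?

U+02DC

Offset 0: leading byte 0xEE = 11101110 → 3-byte char #1 = EE AC 98.
Offset 3: leading byte 0xF0 = 11110000 → 4-byte char #2 = F0 90 8C BF.
Offset 7: leading byte 0xE1 = 11100001 → 3-byte char #3 = E1 82 AE.
Offset 10: leading byte 0xEC = 11101100 → 3-byte char #4 = EC A0 AB.
Offset 13: leading byte 0xE5 = 11100101 → 3-byte char #5 = E5 A4 A0.
Offset 16: leading byte 0xCB = 11001011 → 2-byte char #6 = CB 9C.
Leading byte 0xCB = 11001011 matches 110xxxxx → 2-byte sequence.
Byte 1: 0xCB = 11001011, payload 01011 (5 bits).
Byte 2: 0x9C = 10011100 (10xxxxxx ✓), payload 011100.
Concatenate: 01011011100 = 0x2DC (11 bits → U+02DC).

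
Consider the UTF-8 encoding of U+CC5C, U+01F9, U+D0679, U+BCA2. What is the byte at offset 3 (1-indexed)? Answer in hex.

1-indexed offset 3 is 0-indexed offset 2.
U+CC5C → 3-byte form EC B1 9C at offsets 0–2.
Offset 2 falls in char 1's range; it's byte 3 of EC B1 9C = 0x9C.

0x9C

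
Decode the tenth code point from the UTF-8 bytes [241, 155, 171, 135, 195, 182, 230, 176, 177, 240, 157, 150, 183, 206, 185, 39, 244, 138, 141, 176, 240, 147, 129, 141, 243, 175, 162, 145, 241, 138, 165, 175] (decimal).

U+4A96F

Offset 0: leading byte 0xF1 = 11110001 → 4-byte char #1 = F1 9B AB 87.
Offset 4: leading byte 0xC3 = 11000011 → 2-byte char #2 = C3 B6.
Offset 6: leading byte 0xE6 = 11100110 → 3-byte char #3 = E6 B0 B1.
Offset 9: leading byte 0xF0 = 11110000 → 4-byte char #4 = F0 9D 96 B7.
Offset 13: leading byte 0xCE = 11001110 → 2-byte char #5 = CE B9.
Offset 15: leading byte 0x27 = 00100111 → 1-byte char #6 = 27.
Offset 16: leading byte 0xF4 = 11110100 → 4-byte char #7 = F4 8A 8D B0.
Offset 20: leading byte 0xF0 = 11110000 → 4-byte char #8 = F0 93 81 8D.
Offset 24: leading byte 0xF3 = 11110011 → 4-byte char #9 = F3 AF A2 91.
Offset 28: leading byte 0xF1 = 11110001 → 4-byte char #10 = F1 8A A5 AF.
Leading byte 0xF1 = 11110001 matches 11110xxx → 4-byte sequence.
Byte 1: 0xF1 = 11110001, payload 001 (3 bits).
Byte 2: 0x8A = 10001010 (10xxxxxx ✓), payload 001010.
Byte 3: 0xA5 = 10100101 (10xxxxxx ✓), payload 100101.
Byte 4: 0xAF = 10101111 (10xxxxxx ✓), payload 101111.
Concatenate: 001001010100101101111 = 0x4A96F (21 bits → U+4A96F).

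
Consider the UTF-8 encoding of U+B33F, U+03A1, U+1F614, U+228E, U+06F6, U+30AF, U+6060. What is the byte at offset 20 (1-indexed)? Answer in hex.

1-indexed offset 20 is 0-indexed offset 19.
U+B33F → 3-byte form EB 8C BF at offsets 0–2.
U+03A1 → 2-byte form CE A1 at offsets 3–4.
U+1F614 → 4-byte form F0 9F 98 94 at offsets 5–8.
U+228E → 3-byte form E2 8A 8E at offsets 9–11.
U+06F6 → 2-byte form DB B6 at offsets 12–13.
U+30AF → 3-byte form E3 82 AF at offsets 14–16.
U+6060 → 3-byte form E6 81 A0 at offsets 17–19.
Offset 19 falls in char 7's range; it's byte 3 of E6 81 A0 = 0xA0.

0xA0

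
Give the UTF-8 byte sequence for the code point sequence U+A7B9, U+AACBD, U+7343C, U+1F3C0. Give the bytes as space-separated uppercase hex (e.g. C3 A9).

U+A7B9: 3-byte form → EA 9E B9.
U+AACBD: 4-byte form → F2 AA B2 BD.
U+7343C: 4-byte form → F1 B3 90 BC.
U+1F3C0: 4-byte form → F0 9F 8F 80.
Concatenated (15 bytes): EA 9E B9 F2 AA B2 BD F1 B3 90 BC F0 9F 8F 80.

EA 9E B9 F2 AA B2 BD F1 B3 90 BC F0 9F 8F 80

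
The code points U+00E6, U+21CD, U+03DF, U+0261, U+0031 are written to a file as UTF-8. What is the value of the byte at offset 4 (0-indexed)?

0x8D

U+00E6 → 2-byte form C3 A6 at offsets 0–1.
U+21CD → 3-byte form E2 87 8D at offsets 2–4.
Offset 4 falls in char 2's range; it's byte 3 of E2 87 8D = 0x8D.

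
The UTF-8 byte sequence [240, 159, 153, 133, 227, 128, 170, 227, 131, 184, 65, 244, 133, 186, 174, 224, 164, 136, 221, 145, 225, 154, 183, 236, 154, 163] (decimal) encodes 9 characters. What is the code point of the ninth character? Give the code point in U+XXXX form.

Offset 0: leading byte 0xF0 = 11110000 → 4-byte char #1 = F0 9F 99 85.
Offset 4: leading byte 0xE3 = 11100011 → 3-byte char #2 = E3 80 AA.
Offset 7: leading byte 0xE3 = 11100011 → 3-byte char #3 = E3 83 B8.
Offset 10: leading byte 0x41 = 01000001 → 1-byte char #4 = 41.
Offset 11: leading byte 0xF4 = 11110100 → 4-byte char #5 = F4 85 BA AE.
Offset 15: leading byte 0xE0 = 11100000 → 3-byte char #6 = E0 A4 88.
Offset 18: leading byte 0xDD = 11011101 → 2-byte char #7 = DD 91.
Offset 20: leading byte 0xE1 = 11100001 → 3-byte char #8 = E1 9A B7.
Offset 23: leading byte 0xEC = 11101100 → 3-byte char #9 = EC 9A A3.
Leading byte 0xEC = 11101100 matches 1110xxxx → 3-byte sequence.
Byte 1: 0xEC = 11101100, payload 1100 (4 bits).
Byte 2: 0x9A = 10011010 (10xxxxxx ✓), payload 011010.
Byte 3: 0xA3 = 10100011 (10xxxxxx ✓), payload 100011.
Concatenate: 1100011010100011 = 0xC6A3 (16 bits → U+C6A3).

U+C6A3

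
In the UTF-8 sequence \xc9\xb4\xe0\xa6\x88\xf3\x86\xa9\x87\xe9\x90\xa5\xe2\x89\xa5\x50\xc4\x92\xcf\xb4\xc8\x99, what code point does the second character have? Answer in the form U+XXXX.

U+0988

Offset 0: leading byte 0xC9 = 11001001 → 2-byte char #1 = C9 B4.
Offset 2: leading byte 0xE0 = 11100000 → 3-byte char #2 = E0 A6 88.
Leading byte 0xE0 = 11100000 matches 1110xxxx → 3-byte sequence.
Byte 1: 0xE0 = 11100000, payload 0000 (4 bits).
Byte 2: 0xA6 = 10100110 (10xxxxxx ✓), payload 100110.
Byte 3: 0x88 = 10001000 (10xxxxxx ✓), payload 001000.
Concatenate: 0000100110001000 = 0x988 (16 bits → U+0988).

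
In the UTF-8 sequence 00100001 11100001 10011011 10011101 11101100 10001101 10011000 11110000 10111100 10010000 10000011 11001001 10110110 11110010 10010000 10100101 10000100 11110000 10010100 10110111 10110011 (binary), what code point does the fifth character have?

Offset 0: leading byte 0x21 = 00100001 → 1-byte char #1 = 21.
Offset 1: leading byte 0xE1 = 11100001 → 3-byte char #2 = E1 9B 9D.
Offset 4: leading byte 0xEC = 11101100 → 3-byte char #3 = EC 8D 98.
Offset 7: leading byte 0xF0 = 11110000 → 4-byte char #4 = F0 BC 90 83.
Offset 11: leading byte 0xC9 = 11001001 → 2-byte char #5 = C9 B6.
Leading byte 0xC9 = 11001001 matches 110xxxxx → 2-byte sequence.
Byte 1: 0xC9 = 11001001, payload 01001 (5 bits).
Byte 2: 0xB6 = 10110110 (10xxxxxx ✓), payload 110110.
Concatenate: 01001110110 = 0x276 (11 bits → U+0276).

U+0276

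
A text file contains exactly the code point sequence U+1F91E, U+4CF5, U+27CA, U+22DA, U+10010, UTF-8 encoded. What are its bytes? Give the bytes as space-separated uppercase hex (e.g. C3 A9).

F0 9F A4 9E E4 B3 B5 E2 9F 8A E2 8B 9A F0 90 80 90

U+1F91E: 4-byte form → F0 9F A4 9E.
U+4CF5: 3-byte form → E4 B3 B5.
U+27CA: 3-byte form → E2 9F 8A.
U+22DA: 3-byte form → E2 8B 9A.
U+10010: 4-byte form → F0 90 80 90.
Concatenated (17 bytes): F0 9F A4 9E E4 B3 B5 E2 9F 8A E2 8B 9A F0 90 80 90.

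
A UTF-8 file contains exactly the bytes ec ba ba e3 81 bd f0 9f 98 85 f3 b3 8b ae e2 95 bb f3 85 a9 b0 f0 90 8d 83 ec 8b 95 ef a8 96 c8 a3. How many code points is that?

Byte at offset 0: 0xEC = 11101100 → 3-byte char (#1). Advance 3.
Byte at offset 3: 0xE3 = 11100011 → 3-byte char (#2). Advance 3.
Byte at offset 6: 0xF0 = 11110000 → 4-byte char (#3). Advance 4.
Byte at offset 10: 0xF3 = 11110011 → 4-byte char (#4). Advance 4.
Byte at offset 14: 0xE2 = 11100010 → 3-byte char (#5). Advance 3.
Byte at offset 17: 0xF3 = 11110011 → 4-byte char (#6). Advance 4.
Byte at offset 21: 0xF0 = 11110000 → 4-byte char (#7). Advance 4.
Byte at offset 25: 0xEC = 11101100 → 3-byte char (#8). Advance 3.
Byte at offset 28: 0xEF = 11101111 → 3-byte char (#9). Advance 3.
Byte at offset 31: 0xC8 = 11001000 → 2-byte char (#10). Advance 2.
Reached end at offset 33 after 10 code points.

10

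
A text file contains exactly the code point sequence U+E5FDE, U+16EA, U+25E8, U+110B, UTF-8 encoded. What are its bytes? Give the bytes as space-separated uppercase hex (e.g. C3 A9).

U+E5FDE: 4-byte form → F3 A5 BF 9E.
U+16EA: 3-byte form → E1 9B AA.
U+25E8: 3-byte form → E2 97 A8.
U+110B: 3-byte form → E1 84 8B.
Concatenated (13 bytes): F3 A5 BF 9E E1 9B AA E2 97 A8 E1 84 8B.

F3 A5 BF 9E E1 9B AA E2 97 A8 E1 84 8B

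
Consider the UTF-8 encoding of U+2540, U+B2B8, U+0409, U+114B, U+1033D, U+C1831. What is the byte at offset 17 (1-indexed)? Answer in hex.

0x81

1-indexed offset 17 is 0-indexed offset 16.
U+2540 → 3-byte form E2 95 80 at offsets 0–2.
U+B2B8 → 3-byte form EB 8A B8 at offsets 3–5.
U+0409 → 2-byte form D0 89 at offsets 6–7.
U+114B → 3-byte form E1 85 8B at offsets 8–10.
U+1033D → 4-byte form F0 90 8C BD at offsets 11–14.
U+C1831 → 4-byte form F3 81 A0 B1 at offsets 15–18.
Offset 16 falls in char 6's range; it's byte 2 of F3 81 A0 B1 = 0x81.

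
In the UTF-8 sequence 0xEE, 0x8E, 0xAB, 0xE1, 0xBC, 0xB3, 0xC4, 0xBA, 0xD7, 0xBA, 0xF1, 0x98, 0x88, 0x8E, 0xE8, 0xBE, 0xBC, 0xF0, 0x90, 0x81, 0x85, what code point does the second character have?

U+1F33

Offset 0: leading byte 0xEE = 11101110 → 3-byte char #1 = EE 8E AB.
Offset 3: leading byte 0xE1 = 11100001 → 3-byte char #2 = E1 BC B3.
Leading byte 0xE1 = 11100001 matches 1110xxxx → 3-byte sequence.
Byte 1: 0xE1 = 11100001, payload 0001 (4 bits).
Byte 2: 0xBC = 10111100 (10xxxxxx ✓), payload 111100.
Byte 3: 0xB3 = 10110011 (10xxxxxx ✓), payload 110011.
Concatenate: 0001111100110011 = 0x1F33 (16 bits → U+1F33).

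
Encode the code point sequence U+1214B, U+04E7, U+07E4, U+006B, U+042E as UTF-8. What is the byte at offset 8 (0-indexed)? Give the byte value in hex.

0x6B

U+1214B → 4-byte form F0 92 85 8B at offsets 0–3.
U+04E7 → 2-byte form D3 A7 at offsets 4–5.
U+07E4 → 2-byte form DF A4 at offsets 6–7.
U+006B → 1-byte form 6B at offsets 8–8.
Offset 8 falls in char 4's range; it's byte 1 of 6B = 0x6B.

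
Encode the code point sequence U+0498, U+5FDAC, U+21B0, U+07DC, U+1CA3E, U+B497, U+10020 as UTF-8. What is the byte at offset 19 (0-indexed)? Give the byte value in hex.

U+0498 → 2-byte form D2 98 at offsets 0–1.
U+5FDAC → 4-byte form F1 9F B6 AC at offsets 2–5.
U+21B0 → 3-byte form E2 86 B0 at offsets 6–8.
U+07DC → 2-byte form DF 9C at offsets 9–10.
U+1CA3E → 4-byte form F0 9C A8 BE at offsets 11–14.
U+B497 → 3-byte form EB 92 97 at offsets 15–17.
U+10020 → 4-byte form F0 90 80 A0 at offsets 18–21.
Offset 19 falls in char 7's range; it's byte 2 of F0 90 80 A0 = 0x90.

0x90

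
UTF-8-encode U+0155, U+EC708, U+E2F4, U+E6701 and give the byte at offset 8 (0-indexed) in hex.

U+0155 → 2-byte form C5 95 at offsets 0–1.
U+EC708 → 4-byte form F3 AC 9C 88 at offsets 2–5.
U+E2F4 → 3-byte form EE 8B B4 at offsets 6–8.
Offset 8 falls in char 3's range; it's byte 3 of EE 8B B4 = 0xB4.

0xB4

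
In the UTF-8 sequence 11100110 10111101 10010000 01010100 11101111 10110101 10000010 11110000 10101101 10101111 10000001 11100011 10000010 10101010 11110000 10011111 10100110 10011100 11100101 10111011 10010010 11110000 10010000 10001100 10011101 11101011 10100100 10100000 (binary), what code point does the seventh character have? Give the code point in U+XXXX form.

U+5ED2

Offset 0: leading byte 0xE6 = 11100110 → 3-byte char #1 = E6 BD 90.
Offset 3: leading byte 0x54 = 01010100 → 1-byte char #2 = 54.
Offset 4: leading byte 0xEF = 11101111 → 3-byte char #3 = EF B5 82.
Offset 7: leading byte 0xF0 = 11110000 → 4-byte char #4 = F0 AD AF 81.
Offset 11: leading byte 0xE3 = 11100011 → 3-byte char #5 = E3 82 AA.
Offset 14: leading byte 0xF0 = 11110000 → 4-byte char #6 = F0 9F A6 9C.
Offset 18: leading byte 0xE5 = 11100101 → 3-byte char #7 = E5 BB 92.
Leading byte 0xE5 = 11100101 matches 1110xxxx → 3-byte sequence.
Byte 1: 0xE5 = 11100101, payload 0101 (4 bits).
Byte 2: 0xBB = 10111011 (10xxxxxx ✓), payload 111011.
Byte 3: 0x92 = 10010010 (10xxxxxx ✓), payload 010010.
Concatenate: 0101111011010010 = 0x5ED2 (16 bits → U+5ED2).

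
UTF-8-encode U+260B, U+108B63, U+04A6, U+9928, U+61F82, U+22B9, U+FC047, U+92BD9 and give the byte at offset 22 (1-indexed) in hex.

0x81

1-indexed offset 22 is 0-indexed offset 21.
U+260B → 3-byte form E2 98 8B at offsets 0–2.
U+108B63 → 4-byte form F4 88 AD A3 at offsets 3–6.
U+04A6 → 2-byte form D2 A6 at offsets 7–8.
U+9928 → 3-byte form E9 A4 A8 at offsets 9–11.
U+61F82 → 4-byte form F1 A1 BE 82 at offsets 12–15.
U+22B9 → 3-byte form E2 8A B9 at offsets 16–18.
U+FC047 → 4-byte form F3 BC 81 87 at offsets 19–22.
Offset 21 falls in char 7's range; it's byte 3 of F3 BC 81 87 = 0x81.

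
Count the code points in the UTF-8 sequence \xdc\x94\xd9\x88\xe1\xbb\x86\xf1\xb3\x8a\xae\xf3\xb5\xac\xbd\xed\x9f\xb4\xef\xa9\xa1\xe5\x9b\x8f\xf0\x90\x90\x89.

Byte at offset 0: 0xDC = 11011100 → 2-byte char (#1). Advance 2.
Byte at offset 2: 0xD9 = 11011001 → 2-byte char (#2). Advance 2.
Byte at offset 4: 0xE1 = 11100001 → 3-byte char (#3). Advance 3.
Byte at offset 7: 0xF1 = 11110001 → 4-byte char (#4). Advance 4.
Byte at offset 11: 0xF3 = 11110011 → 4-byte char (#5). Advance 4.
Byte at offset 15: 0xED = 11101101 → 3-byte char (#6). Advance 3.
Byte at offset 18: 0xEF = 11101111 → 3-byte char (#7). Advance 3.
Byte at offset 21: 0xE5 = 11100101 → 3-byte char (#8). Advance 3.
Byte at offset 24: 0xF0 = 11110000 → 4-byte char (#9). Advance 4.
Reached end at offset 28 after 9 code points.

9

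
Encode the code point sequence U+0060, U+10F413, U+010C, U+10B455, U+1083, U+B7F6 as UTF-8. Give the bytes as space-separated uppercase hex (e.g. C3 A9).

60 F4 8F 90 93 C4 8C F4 8B 91 95 E1 82 83 EB 9F B6

U+0060: 1-byte form → 60.
U+10F413: 4-byte form → F4 8F 90 93.
U+010C: 2-byte form → C4 8C.
U+10B455: 4-byte form → F4 8B 91 95.
U+1083: 3-byte form → E1 82 83.
U+B7F6: 3-byte form → EB 9F B6.
Concatenated (17 bytes): 60 F4 8F 90 93 C4 8C F4 8B 91 95 E1 82 83 EB 9F B6.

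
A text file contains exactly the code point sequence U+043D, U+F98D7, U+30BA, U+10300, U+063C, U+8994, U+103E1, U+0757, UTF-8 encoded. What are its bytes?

U+043D: 2-byte form → D0 BD.
U+F98D7: 4-byte form → F3 B9 A3 97.
U+30BA: 3-byte form → E3 82 BA.
U+10300: 4-byte form → F0 90 8C 80.
U+063C: 2-byte form → D8 BC.
U+8994: 3-byte form → E8 A6 94.
U+103E1: 4-byte form → F0 90 8F A1.
U+0757: 2-byte form → DD 97.
Concatenated (24 bytes): D0 BD F3 B9 A3 97 E3 82 BA F0 90 8C 80 D8 BC E8 A6 94 F0 90 8F A1 DD 97.

D0 BD F3 B9 A3 97 E3 82 BA F0 90 8C 80 D8 BC E8 A6 94 F0 90 8F A1 DD 97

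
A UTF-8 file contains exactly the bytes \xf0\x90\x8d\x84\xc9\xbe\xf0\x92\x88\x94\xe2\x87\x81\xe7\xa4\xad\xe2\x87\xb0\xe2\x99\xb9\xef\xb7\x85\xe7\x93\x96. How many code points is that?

Byte at offset 0: 0xF0 = 11110000 → 4-byte char (#1). Advance 4.
Byte at offset 4: 0xC9 = 11001001 → 2-byte char (#2). Advance 2.
Byte at offset 6: 0xF0 = 11110000 → 4-byte char (#3). Advance 4.
Byte at offset 10: 0xE2 = 11100010 → 3-byte char (#4). Advance 3.
Byte at offset 13: 0xE7 = 11100111 → 3-byte char (#5). Advance 3.
Byte at offset 16: 0xE2 = 11100010 → 3-byte char (#6). Advance 3.
Byte at offset 19: 0xE2 = 11100010 → 3-byte char (#7). Advance 3.
Byte at offset 22: 0xEF = 11101111 → 3-byte char (#8). Advance 3.
Byte at offset 25: 0xE7 = 11100111 → 3-byte char (#9). Advance 3.
Reached end at offset 28 after 9 code points.

9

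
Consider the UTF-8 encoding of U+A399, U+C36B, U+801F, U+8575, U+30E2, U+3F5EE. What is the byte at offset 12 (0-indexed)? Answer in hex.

U+A399 → 3-byte form EA 8E 99 at offsets 0–2.
U+C36B → 3-byte form EC 8D AB at offsets 3–5.
U+801F → 3-byte form E8 80 9F at offsets 6–8.
U+8575 → 3-byte form E8 95 B5 at offsets 9–11.
U+30E2 → 3-byte form E3 83 A2 at offsets 12–14.
Offset 12 falls in char 5's range; it's byte 1 of E3 83 A2 = 0xE3.

0xE3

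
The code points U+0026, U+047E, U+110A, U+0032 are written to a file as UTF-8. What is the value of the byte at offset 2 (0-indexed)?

U+0026 → 1-byte form 26 at offsets 0–0.
U+047E → 2-byte form D1 BE at offsets 1–2.
Offset 2 falls in char 2's range; it's byte 2 of D1 BE = 0xBE.

0xBE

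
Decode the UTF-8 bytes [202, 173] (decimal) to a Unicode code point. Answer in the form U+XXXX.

U+02AD

Leading byte 0xCA = 11001010 matches 110xxxxx → 2-byte sequence.
Byte 1: 0xCA = 11001010, payload 01010 (5 bits).
Byte 2: 0xAD = 10101101 (10xxxxxx ✓), payload 101101.
Concatenate: 01010101101 = 0x2AD (11 bits → U+02AD).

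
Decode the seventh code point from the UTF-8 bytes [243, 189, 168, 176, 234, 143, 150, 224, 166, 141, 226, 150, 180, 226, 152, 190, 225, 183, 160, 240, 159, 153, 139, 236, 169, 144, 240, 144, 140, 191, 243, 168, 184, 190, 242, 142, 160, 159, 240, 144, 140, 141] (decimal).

Offset 0: leading byte 0xF3 = 11110011 → 4-byte char #1 = F3 BD A8 B0.
Offset 4: leading byte 0xEA = 11101010 → 3-byte char #2 = EA 8F 96.
Offset 7: leading byte 0xE0 = 11100000 → 3-byte char #3 = E0 A6 8D.
Offset 10: leading byte 0xE2 = 11100010 → 3-byte char #4 = E2 96 B4.
Offset 13: leading byte 0xE2 = 11100010 → 3-byte char #5 = E2 98 BE.
Offset 16: leading byte 0xE1 = 11100001 → 3-byte char #6 = E1 B7 A0.
Offset 19: leading byte 0xF0 = 11110000 → 4-byte char #7 = F0 9F 99 8B.
Leading byte 0xF0 = 11110000 matches 11110xxx → 4-byte sequence.
Byte 1: 0xF0 = 11110000, payload 000 (3 bits).
Byte 2: 0x9F = 10011111 (10xxxxxx ✓), payload 011111.
Byte 3: 0x99 = 10011001 (10xxxxxx ✓), payload 011001.
Byte 4: 0x8B = 10001011 (10xxxxxx ✓), payload 001011.
Concatenate: 000011111011001001011 = 0x1F64B (21 bits → U+1F64B).

U+1F64B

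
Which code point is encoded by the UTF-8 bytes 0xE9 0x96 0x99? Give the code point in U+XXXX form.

Leading byte 0xE9 = 11101001 matches 1110xxxx → 3-byte sequence.
Byte 1: 0xE9 = 11101001, payload 1001 (4 bits).
Byte 2: 0x96 = 10010110 (10xxxxxx ✓), payload 010110.
Byte 3: 0x99 = 10011001 (10xxxxxx ✓), payload 011001.
Concatenate: 1001010110011001 = 0x9599 (16 bits → U+9599).

U+9599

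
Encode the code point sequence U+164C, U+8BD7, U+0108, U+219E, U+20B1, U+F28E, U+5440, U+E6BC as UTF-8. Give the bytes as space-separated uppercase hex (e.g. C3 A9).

U+164C: 3-byte form → E1 99 8C.
U+8BD7: 3-byte form → E8 AF 97.
U+0108: 2-byte form → C4 88.
U+219E: 3-byte form → E2 86 9E.
U+20B1: 3-byte form → E2 82 B1.
U+F28E: 3-byte form → EF 8A 8E.
U+5440: 3-byte form → E5 91 80.
U+E6BC: 3-byte form → EE 9A BC.
Concatenated (23 bytes): E1 99 8C E8 AF 97 C4 88 E2 86 9E E2 82 B1 EF 8A 8E E5 91 80 EE 9A BC.

E1 99 8C E8 AF 97 C4 88 E2 86 9E E2 82 B1 EF 8A 8E E5 91 80 EE 9A BC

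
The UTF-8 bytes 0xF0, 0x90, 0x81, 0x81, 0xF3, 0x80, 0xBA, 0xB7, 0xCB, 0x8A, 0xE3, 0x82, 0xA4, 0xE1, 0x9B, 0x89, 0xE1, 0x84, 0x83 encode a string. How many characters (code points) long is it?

6

Byte at offset 0: 0xF0 = 11110000 → 4-byte char (#1). Advance 4.
Byte at offset 4: 0xF3 = 11110011 → 4-byte char (#2). Advance 4.
Byte at offset 8: 0xCB = 11001011 → 2-byte char (#3). Advance 2.
Byte at offset 10: 0xE3 = 11100011 → 3-byte char (#4). Advance 3.
Byte at offset 13: 0xE1 = 11100001 → 3-byte char (#5). Advance 3.
Byte at offset 16: 0xE1 = 11100001 → 3-byte char (#6). Advance 3.
Reached end at offset 19 after 6 code points.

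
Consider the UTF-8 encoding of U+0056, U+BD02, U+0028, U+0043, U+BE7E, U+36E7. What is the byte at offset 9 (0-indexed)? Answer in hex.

U+0056 → 1-byte form 56 at offsets 0–0.
U+BD02 → 3-byte form EB B4 82 at offsets 1–3.
U+0028 → 1-byte form 28 at offsets 4–4.
U+0043 → 1-byte form 43 at offsets 5–5.
U+BE7E → 3-byte form EB B9 BE at offsets 6–8.
U+36E7 → 3-byte form E3 9B A7 at offsets 9–11.
Offset 9 falls in char 6's range; it's byte 1 of E3 9B A7 = 0xE3.

0xE3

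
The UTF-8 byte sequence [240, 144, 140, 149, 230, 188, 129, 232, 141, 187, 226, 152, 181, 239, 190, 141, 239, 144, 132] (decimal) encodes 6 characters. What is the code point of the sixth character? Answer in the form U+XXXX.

Offset 0: leading byte 0xF0 = 11110000 → 4-byte char #1 = F0 90 8C 95.
Offset 4: leading byte 0xE6 = 11100110 → 3-byte char #2 = E6 BC 81.
Offset 7: leading byte 0xE8 = 11101000 → 3-byte char #3 = E8 8D BB.
Offset 10: leading byte 0xE2 = 11100010 → 3-byte char #4 = E2 98 B5.
Offset 13: leading byte 0xEF = 11101111 → 3-byte char #5 = EF BE 8D.
Offset 16: leading byte 0xEF = 11101111 → 3-byte char #6 = EF 90 84.
Leading byte 0xEF = 11101111 matches 1110xxxx → 3-byte sequence.
Byte 1: 0xEF = 11101111, payload 1111 (4 bits).
Byte 2: 0x90 = 10010000 (10xxxxxx ✓), payload 010000.
Byte 3: 0x84 = 10000100 (10xxxxxx ✓), payload 000100.
Concatenate: 1111010000000100 = 0xF404 (16 bits → U+F404).

U+F404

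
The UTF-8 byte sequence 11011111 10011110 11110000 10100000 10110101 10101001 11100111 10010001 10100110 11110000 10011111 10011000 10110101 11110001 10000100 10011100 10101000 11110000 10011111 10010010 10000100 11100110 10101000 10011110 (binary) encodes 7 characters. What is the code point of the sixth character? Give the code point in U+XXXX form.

Offset 0: leading byte 0xDF = 11011111 → 2-byte char #1 = DF 9E.
Offset 2: leading byte 0xF0 = 11110000 → 4-byte char #2 = F0 A0 B5 A9.
Offset 6: leading byte 0xE7 = 11100111 → 3-byte char #3 = E7 91 A6.
Offset 9: leading byte 0xF0 = 11110000 → 4-byte char #4 = F0 9F 98 B5.
Offset 13: leading byte 0xF1 = 11110001 → 4-byte char #5 = F1 84 9C A8.
Offset 17: leading byte 0xF0 = 11110000 → 4-byte char #6 = F0 9F 92 84.
Leading byte 0xF0 = 11110000 matches 11110xxx → 4-byte sequence.
Byte 1: 0xF0 = 11110000, payload 000 (3 bits).
Byte 2: 0x9F = 10011111 (10xxxxxx ✓), payload 011111.
Byte 3: 0x92 = 10010010 (10xxxxxx ✓), payload 010010.
Byte 4: 0x84 = 10000100 (10xxxxxx ✓), payload 000100.
Concatenate: 000011111010010000100 = 0x1F484 (21 bits → U+1F484).

U+1F484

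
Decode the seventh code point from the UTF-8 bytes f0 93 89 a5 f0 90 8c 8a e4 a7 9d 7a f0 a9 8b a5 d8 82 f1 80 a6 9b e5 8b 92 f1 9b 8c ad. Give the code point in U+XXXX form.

U+4099B

Offset 0: leading byte 0xF0 = 11110000 → 4-byte char #1 = F0 93 89 A5.
Offset 4: leading byte 0xF0 = 11110000 → 4-byte char #2 = F0 90 8C 8A.
Offset 8: leading byte 0xE4 = 11100100 → 3-byte char #3 = E4 A7 9D.
Offset 11: leading byte 0x7A = 01111010 → 1-byte char #4 = 7A.
Offset 12: leading byte 0xF0 = 11110000 → 4-byte char #5 = F0 A9 8B A5.
Offset 16: leading byte 0xD8 = 11011000 → 2-byte char #6 = D8 82.
Offset 18: leading byte 0xF1 = 11110001 → 4-byte char #7 = F1 80 A6 9B.
Leading byte 0xF1 = 11110001 matches 11110xxx → 4-byte sequence.
Byte 1: 0xF1 = 11110001, payload 001 (3 bits).
Byte 2: 0x80 = 10000000 (10xxxxxx ✓), payload 000000.
Byte 3: 0xA6 = 10100110 (10xxxxxx ✓), payload 100110.
Byte 4: 0x9B = 10011011 (10xxxxxx ✓), payload 011011.
Concatenate: 001000000100110011011 = 0x4099B (21 bits → U+4099B).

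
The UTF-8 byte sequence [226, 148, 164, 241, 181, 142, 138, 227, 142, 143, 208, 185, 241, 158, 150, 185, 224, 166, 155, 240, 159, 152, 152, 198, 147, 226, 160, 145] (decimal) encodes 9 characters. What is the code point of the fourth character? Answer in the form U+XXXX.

Offset 0: leading byte 0xE2 = 11100010 → 3-byte char #1 = E2 94 A4.
Offset 3: leading byte 0xF1 = 11110001 → 4-byte char #2 = F1 B5 8E 8A.
Offset 7: leading byte 0xE3 = 11100011 → 3-byte char #3 = E3 8E 8F.
Offset 10: leading byte 0xD0 = 11010000 → 2-byte char #4 = D0 B9.
Leading byte 0xD0 = 11010000 matches 110xxxxx → 2-byte sequence.
Byte 1: 0xD0 = 11010000, payload 10000 (5 bits).
Byte 2: 0xB9 = 10111001 (10xxxxxx ✓), payload 111001.
Concatenate: 10000111001 = 0x439 (11 bits → U+0439).

U+0439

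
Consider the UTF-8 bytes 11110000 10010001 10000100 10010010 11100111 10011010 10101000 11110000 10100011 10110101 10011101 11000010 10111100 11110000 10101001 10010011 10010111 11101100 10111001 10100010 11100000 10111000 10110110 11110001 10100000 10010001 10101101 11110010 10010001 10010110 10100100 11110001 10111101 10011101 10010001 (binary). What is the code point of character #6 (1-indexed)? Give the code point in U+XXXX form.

U+CE62

Offset 0: leading byte 0xF0 = 11110000 → 4-byte char #1 = F0 91 84 92.
Offset 4: leading byte 0xE7 = 11100111 → 3-byte char #2 = E7 9A A8.
Offset 7: leading byte 0xF0 = 11110000 → 4-byte char #3 = F0 A3 B5 9D.
Offset 11: leading byte 0xC2 = 11000010 → 2-byte char #4 = C2 BC.
Offset 13: leading byte 0xF0 = 11110000 → 4-byte char #5 = F0 A9 93 97.
Offset 17: leading byte 0xEC = 11101100 → 3-byte char #6 = EC B9 A2.
Leading byte 0xEC = 11101100 matches 1110xxxx → 3-byte sequence.
Byte 1: 0xEC = 11101100, payload 1100 (4 bits).
Byte 2: 0xB9 = 10111001 (10xxxxxx ✓), payload 111001.
Byte 3: 0xA2 = 10100010 (10xxxxxx ✓), payload 100010.
Concatenate: 1100111001100010 = 0xCE62 (16 bits → U+CE62).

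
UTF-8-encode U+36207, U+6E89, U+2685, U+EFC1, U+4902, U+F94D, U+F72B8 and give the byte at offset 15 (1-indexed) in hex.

0xA4

1-indexed offset 15 is 0-indexed offset 14.
U+36207 → 4-byte form F0 B6 88 87 at offsets 0–3.
U+6E89 → 3-byte form E6 BA 89 at offsets 4–6.
U+2685 → 3-byte form E2 9A 85 at offsets 7–9.
U+EFC1 → 3-byte form EE BF 81 at offsets 10–12.
U+4902 → 3-byte form E4 A4 82 at offsets 13–15.
Offset 14 falls in char 5's range; it's byte 2 of E4 A4 82 = 0xA4.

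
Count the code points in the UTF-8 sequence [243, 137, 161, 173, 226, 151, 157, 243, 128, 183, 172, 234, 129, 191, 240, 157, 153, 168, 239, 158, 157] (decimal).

6

Byte at offset 0: 0xF3 = 11110011 → 4-byte char (#1). Advance 4.
Byte at offset 4: 0xE2 = 11100010 → 3-byte char (#2). Advance 3.
Byte at offset 7: 0xF3 = 11110011 → 4-byte char (#3). Advance 4.
Byte at offset 11: 0xEA = 11101010 → 3-byte char (#4). Advance 3.
Byte at offset 14: 0xF0 = 11110000 → 4-byte char (#5). Advance 4.
Byte at offset 18: 0xEF = 11101111 → 3-byte char (#6). Advance 3.
Reached end at offset 21 after 6 code points.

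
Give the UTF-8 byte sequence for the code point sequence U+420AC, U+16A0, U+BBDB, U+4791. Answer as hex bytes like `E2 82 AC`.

U+420AC: 4-byte form → F1 82 82 AC.
U+16A0: 3-byte form → E1 9A A0.
U+BBDB: 3-byte form → EB AF 9B.
U+4791: 3-byte form → E4 9E 91.
Concatenated (13 bytes): F1 82 82 AC E1 9A A0 EB AF 9B E4 9E 91.

F1 82 82 AC E1 9A A0 EB AF 9B E4 9E 91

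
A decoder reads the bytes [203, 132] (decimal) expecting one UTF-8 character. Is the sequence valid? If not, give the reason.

Leading byte 0xCB = 11001011 → 2-byte form.
Continuation bytes 0x84=10000100 all match 10xxxxxx.
Decoded value 0x2C4 is ≥ 0x80 (shortest form) and not a surrogate.

valid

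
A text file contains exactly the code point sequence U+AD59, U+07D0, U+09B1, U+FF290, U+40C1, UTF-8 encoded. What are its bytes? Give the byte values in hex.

U+AD59: 3-byte form → EA B5 99.
U+07D0: 2-byte form → DF 90.
U+09B1: 3-byte form → E0 A6 B1.
U+FF290: 4-byte form → F3 BF 8A 90.
U+40C1: 3-byte form → E4 83 81.
Concatenated (15 bytes): EA B5 99 DF 90 E0 A6 B1 F3 BF 8A 90 E4 83 81.

EA B5 99 DF 90 E0 A6 B1 F3 BF 8A 90 E4 83 81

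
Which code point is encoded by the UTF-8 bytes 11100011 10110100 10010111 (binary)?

Leading byte 0xE3 = 11100011 matches 1110xxxx → 3-byte sequence.
Byte 1: 0xE3 = 11100011, payload 0011 (4 bits).
Byte 2: 0xB4 = 10110100 (10xxxxxx ✓), payload 110100.
Byte 3: 0x97 = 10010111 (10xxxxxx ✓), payload 010111.
Concatenate: 0011110100010111 = 0x3D17 (16 bits → U+3D17).

U+3D17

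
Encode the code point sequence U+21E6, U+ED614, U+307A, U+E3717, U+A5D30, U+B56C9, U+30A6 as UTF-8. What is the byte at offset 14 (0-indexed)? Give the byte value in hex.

U+21E6 → 3-byte form E2 87 A6 at offsets 0–2.
U+ED614 → 4-byte form F3 AD 98 94 at offsets 3–6.
U+307A → 3-byte form E3 81 BA at offsets 7–9.
U+E3717 → 4-byte form F3 A3 9C 97 at offsets 10–13.
U+A5D30 → 4-byte form F2 A5 B4 B0 at offsets 14–17.
Offset 14 falls in char 5's range; it's byte 1 of F2 A5 B4 B0 = 0xF2.

0xF2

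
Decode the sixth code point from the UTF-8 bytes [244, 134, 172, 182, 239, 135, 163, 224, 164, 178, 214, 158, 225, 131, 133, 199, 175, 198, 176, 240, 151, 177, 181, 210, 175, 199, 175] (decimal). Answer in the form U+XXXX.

Offset 0: leading byte 0xF4 = 11110100 → 4-byte char #1 = F4 86 AC B6.
Offset 4: leading byte 0xEF = 11101111 → 3-byte char #2 = EF 87 A3.
Offset 7: leading byte 0xE0 = 11100000 → 3-byte char #3 = E0 A4 B2.
Offset 10: leading byte 0xD6 = 11010110 → 2-byte char #4 = D6 9E.
Offset 12: leading byte 0xE1 = 11100001 → 3-byte char #5 = E1 83 85.
Offset 15: leading byte 0xC7 = 11000111 → 2-byte char #6 = C7 AF.
Leading byte 0xC7 = 11000111 matches 110xxxxx → 2-byte sequence.
Byte 1: 0xC7 = 11000111, payload 00111 (5 bits).
Byte 2: 0xAF = 10101111 (10xxxxxx ✓), payload 101111.
Concatenate: 00111101111 = 0x1EF (11 bits → U+01EF).

U+01EF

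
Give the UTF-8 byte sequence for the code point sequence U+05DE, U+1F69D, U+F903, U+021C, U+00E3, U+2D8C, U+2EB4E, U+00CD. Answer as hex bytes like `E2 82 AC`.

U+05DE: 2-byte form → D7 9E.
U+1F69D: 4-byte form → F0 9F 9A 9D.
U+F903: 3-byte form → EF A4 83.
U+021C: 2-byte form → C8 9C.
U+00E3: 2-byte form → C3 A3.
U+2D8C: 3-byte form → E2 B6 8C.
U+2EB4E: 4-byte form → F0 AE AD 8E.
U+00CD: 2-byte form → C3 8D.
Concatenated (22 bytes): D7 9E F0 9F 9A 9D EF A4 83 C8 9C C3 A3 E2 B6 8C F0 AE AD 8E C3 8D.

D7 9E F0 9F 9A 9D EF A4 83 C8 9C C3 A3 E2 B6 8C F0 AE AD 8E C3 8D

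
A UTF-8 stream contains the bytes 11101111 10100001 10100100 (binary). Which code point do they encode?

Leading byte 0xEF = 11101111 matches 1110xxxx → 3-byte sequence.
Byte 1: 0xEF = 11101111, payload 1111 (4 bits).
Byte 2: 0xA1 = 10100001 (10xxxxxx ✓), payload 100001.
Byte 3: 0xA4 = 10100100 (10xxxxxx ✓), payload 100100.
Concatenate: 1111100001100100 = 0xF864 (16 bits → U+F864).

U+F864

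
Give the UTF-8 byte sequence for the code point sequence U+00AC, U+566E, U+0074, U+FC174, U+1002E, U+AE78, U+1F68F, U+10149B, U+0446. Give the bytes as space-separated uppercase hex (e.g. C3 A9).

U+00AC: 2-byte form → C2 AC.
U+566E: 3-byte form → E5 99 AE.
U+0074: 1-byte form → 74.
U+FC174: 4-byte form → F3 BC 85 B4.
U+1002E: 4-byte form → F0 90 80 AE.
U+AE78: 3-byte form → EA B9 B8.
U+1F68F: 4-byte form → F0 9F 9A 8F.
U+10149B: 4-byte form → F4 81 92 9B.
U+0446: 2-byte form → D1 86.
Concatenated (27 bytes): C2 AC E5 99 AE 74 F3 BC 85 B4 F0 90 80 AE EA B9 B8 F0 9F 9A 8F F4 81 92 9B D1 86.

C2 AC E5 99 AE 74 F3 BC 85 B4 F0 90 80 AE EA B9 B8 F0 9F 9A 8F F4 81 92 9B D1 86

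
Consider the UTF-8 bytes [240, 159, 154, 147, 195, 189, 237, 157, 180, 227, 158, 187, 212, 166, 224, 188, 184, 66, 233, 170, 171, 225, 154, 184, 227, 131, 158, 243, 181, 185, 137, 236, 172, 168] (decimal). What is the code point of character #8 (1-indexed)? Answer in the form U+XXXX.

U+9AAB

Offset 0: leading byte 0xF0 = 11110000 → 4-byte char #1 = F0 9F 9A 93.
Offset 4: leading byte 0xC3 = 11000011 → 2-byte char #2 = C3 BD.
Offset 6: leading byte 0xED = 11101101 → 3-byte char #3 = ED 9D B4.
Offset 9: leading byte 0xE3 = 11100011 → 3-byte char #4 = E3 9E BB.
Offset 12: leading byte 0xD4 = 11010100 → 2-byte char #5 = D4 A6.
Offset 14: leading byte 0xE0 = 11100000 → 3-byte char #6 = E0 BC B8.
Offset 17: leading byte 0x42 = 01000010 → 1-byte char #7 = 42.
Offset 18: leading byte 0xE9 = 11101001 → 3-byte char #8 = E9 AA AB.
Leading byte 0xE9 = 11101001 matches 1110xxxx → 3-byte sequence.
Byte 1: 0xE9 = 11101001, payload 1001 (4 bits).
Byte 2: 0xAA = 10101010 (10xxxxxx ✓), payload 101010.
Byte 3: 0xAB = 10101011 (10xxxxxx ✓), payload 101011.
Concatenate: 1001101010101011 = 0x9AAB (16 bits → U+9AAB).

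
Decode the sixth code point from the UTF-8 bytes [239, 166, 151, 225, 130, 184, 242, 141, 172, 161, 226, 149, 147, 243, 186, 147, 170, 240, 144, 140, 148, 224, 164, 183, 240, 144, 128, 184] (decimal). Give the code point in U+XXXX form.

Offset 0: leading byte 0xEF = 11101111 → 3-byte char #1 = EF A6 97.
Offset 3: leading byte 0xE1 = 11100001 → 3-byte char #2 = E1 82 B8.
Offset 6: leading byte 0xF2 = 11110010 → 4-byte char #3 = F2 8D AC A1.
Offset 10: leading byte 0xE2 = 11100010 → 3-byte char #4 = E2 95 93.
Offset 13: leading byte 0xF3 = 11110011 → 4-byte char #5 = F3 BA 93 AA.
Offset 17: leading byte 0xF0 = 11110000 → 4-byte char #6 = F0 90 8C 94.
Leading byte 0xF0 = 11110000 matches 11110xxx → 4-byte sequence.
Byte 1: 0xF0 = 11110000, payload 000 (3 bits).
Byte 2: 0x90 = 10010000 (10xxxxxx ✓), payload 010000.
Byte 3: 0x8C = 10001100 (10xxxxxx ✓), payload 001100.
Byte 4: 0x94 = 10010100 (10xxxxxx ✓), payload 010100.
Concatenate: 000010000001100010100 = 0x10314 (21 bits → U+10314).

U+10314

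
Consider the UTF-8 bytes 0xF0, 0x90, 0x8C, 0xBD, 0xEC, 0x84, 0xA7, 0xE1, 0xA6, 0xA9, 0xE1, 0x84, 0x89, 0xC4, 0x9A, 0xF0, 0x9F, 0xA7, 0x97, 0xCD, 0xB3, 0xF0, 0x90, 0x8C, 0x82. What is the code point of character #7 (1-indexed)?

Offset 0: leading byte 0xF0 = 11110000 → 4-byte char #1 = F0 90 8C BD.
Offset 4: leading byte 0xEC = 11101100 → 3-byte char #2 = EC 84 A7.
Offset 7: leading byte 0xE1 = 11100001 → 3-byte char #3 = E1 A6 A9.
Offset 10: leading byte 0xE1 = 11100001 → 3-byte char #4 = E1 84 89.
Offset 13: leading byte 0xC4 = 11000100 → 2-byte char #5 = C4 9A.
Offset 15: leading byte 0xF0 = 11110000 → 4-byte char #6 = F0 9F A7 97.
Offset 19: leading byte 0xCD = 11001101 → 2-byte char #7 = CD B3.
Leading byte 0xCD = 11001101 matches 110xxxxx → 2-byte sequence.
Byte 1: 0xCD = 11001101, payload 01101 (5 bits).
Byte 2: 0xB3 = 10110011 (10xxxxxx ✓), payload 110011.
Concatenate: 01101110011 = 0x373 (11 bits → U+0373).

U+0373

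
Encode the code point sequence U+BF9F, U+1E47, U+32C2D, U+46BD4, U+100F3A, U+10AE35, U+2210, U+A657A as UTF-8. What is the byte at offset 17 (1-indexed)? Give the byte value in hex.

1-indexed offset 17 is 0-indexed offset 16.
U+BF9F → 3-byte form EB BE 9F at offsets 0–2.
U+1E47 → 3-byte form E1 B9 87 at offsets 3–5.
U+32C2D → 4-byte form F0 B2 B0 AD at offsets 6–9.
U+46BD4 → 4-byte form F1 86 AF 94 at offsets 10–13.
U+100F3A → 4-byte form F4 80 BC BA at offsets 14–17.
Offset 16 falls in char 5's range; it's byte 3 of F4 80 BC BA = 0xBC.

0xBC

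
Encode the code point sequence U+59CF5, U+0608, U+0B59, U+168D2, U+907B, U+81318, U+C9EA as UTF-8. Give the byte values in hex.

F1 99 B3 B5 D8 88 E0 AD 99 F0 96 A3 92 E9 81 BB F2 81 8C 98 EC A7 AA

U+59CF5: 4-byte form → F1 99 B3 B5.
U+0608: 2-byte form → D8 88.
U+0B59: 3-byte form → E0 AD 99.
U+168D2: 4-byte form → F0 96 A3 92.
U+907B: 3-byte form → E9 81 BB.
U+81318: 4-byte form → F2 81 8C 98.
U+C9EA: 3-byte form → EC A7 AA.
Concatenated (23 bytes): F1 99 B3 B5 D8 88 E0 AD 99 F0 96 A3 92 E9 81 BB F2 81 8C 98 EC A7 AA.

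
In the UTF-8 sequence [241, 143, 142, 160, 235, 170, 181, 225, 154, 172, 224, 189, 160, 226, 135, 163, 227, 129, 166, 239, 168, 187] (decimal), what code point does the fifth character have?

U+21E3

Offset 0: leading byte 0xF1 = 11110001 → 4-byte char #1 = F1 8F 8E A0.
Offset 4: leading byte 0xEB = 11101011 → 3-byte char #2 = EB AA B5.
Offset 7: leading byte 0xE1 = 11100001 → 3-byte char #3 = E1 9A AC.
Offset 10: leading byte 0xE0 = 11100000 → 3-byte char #4 = E0 BD A0.
Offset 13: leading byte 0xE2 = 11100010 → 3-byte char #5 = E2 87 A3.
Leading byte 0xE2 = 11100010 matches 1110xxxx → 3-byte sequence.
Byte 1: 0xE2 = 11100010, payload 0010 (4 bits).
Byte 2: 0x87 = 10000111 (10xxxxxx ✓), payload 000111.
Byte 3: 0xA3 = 10100011 (10xxxxxx ✓), payload 100011.
Concatenate: 0010000111100011 = 0x21E3 (16 bits → U+21E3).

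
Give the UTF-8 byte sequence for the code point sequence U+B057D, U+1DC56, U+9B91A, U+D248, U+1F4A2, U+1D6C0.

U+B057D: 4-byte form → F2 B0 95 BD.
U+1DC56: 4-byte form → F0 9D B1 96.
U+9B91A: 4-byte form → F2 9B A4 9A.
U+D248: 3-byte form → ED 89 88.
U+1F4A2: 4-byte form → F0 9F 92 A2.
U+1D6C0: 4-byte form → F0 9D 9B 80.
Concatenated (23 bytes): F2 B0 95 BD F0 9D B1 96 F2 9B A4 9A ED 89 88 F0 9F 92 A2 F0 9D 9B 80.

F2 B0 95 BD F0 9D B1 96 F2 9B A4 9A ED 89 88 F0 9F 92 A2 F0 9D 9B 80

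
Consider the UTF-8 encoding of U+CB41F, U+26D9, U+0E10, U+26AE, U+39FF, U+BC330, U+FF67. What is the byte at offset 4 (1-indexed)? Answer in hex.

0x9F

1-indexed offset 4 is 0-indexed offset 3.
U+CB41F → 4-byte form F3 8B 90 9F at offsets 0–3.
Offset 3 falls in char 1's range; it's byte 4 of F3 8B 90 9F = 0x9F.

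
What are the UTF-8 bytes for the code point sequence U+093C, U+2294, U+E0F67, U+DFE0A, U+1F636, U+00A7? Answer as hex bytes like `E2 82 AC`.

E0 A4 BC E2 8A 94 F3 A0 BD A7 F3 9F B8 8A F0 9F 98 B6 C2 A7

U+093C: 3-byte form → E0 A4 BC.
U+2294: 3-byte form → E2 8A 94.
U+E0F67: 4-byte form → F3 A0 BD A7.
U+DFE0A: 4-byte form → F3 9F B8 8A.
U+1F636: 4-byte form → F0 9F 98 B6.
U+00A7: 2-byte form → C2 A7.
Concatenated (20 bytes): E0 A4 BC E2 8A 94 F3 A0 BD A7 F3 9F B8 8A F0 9F 98 B6 C2 A7.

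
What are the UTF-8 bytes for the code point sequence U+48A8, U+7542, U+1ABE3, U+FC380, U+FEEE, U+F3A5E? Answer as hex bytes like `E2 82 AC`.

U+48A8: 3-byte form → E4 A2 A8.
U+7542: 3-byte form → E7 95 82.
U+1ABE3: 4-byte form → F0 9A AF A3.
U+FC380: 4-byte form → F3 BC 8E 80.
U+FEEE: 3-byte form → EF BB AE.
U+F3A5E: 4-byte form → F3 B3 A9 9E.
Concatenated (21 bytes): E4 A2 A8 E7 95 82 F0 9A AF A3 F3 BC 8E 80 EF BB AE F3 B3 A9 9E.

E4 A2 A8 E7 95 82 F0 9A AF A3 F3 BC 8E 80 EF BB AE F3 B3 A9 9E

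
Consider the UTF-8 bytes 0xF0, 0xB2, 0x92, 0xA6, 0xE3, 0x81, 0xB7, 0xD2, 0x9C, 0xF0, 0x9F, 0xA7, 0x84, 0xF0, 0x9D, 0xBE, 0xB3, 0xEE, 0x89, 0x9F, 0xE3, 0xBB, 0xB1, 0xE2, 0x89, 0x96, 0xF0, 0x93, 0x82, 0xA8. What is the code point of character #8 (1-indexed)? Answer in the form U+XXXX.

U+2256

Offset 0: leading byte 0xF0 = 11110000 → 4-byte char #1 = F0 B2 92 A6.
Offset 4: leading byte 0xE3 = 11100011 → 3-byte char #2 = E3 81 B7.
Offset 7: leading byte 0xD2 = 11010010 → 2-byte char #3 = D2 9C.
Offset 9: leading byte 0xF0 = 11110000 → 4-byte char #4 = F0 9F A7 84.
Offset 13: leading byte 0xF0 = 11110000 → 4-byte char #5 = F0 9D BE B3.
Offset 17: leading byte 0xEE = 11101110 → 3-byte char #6 = EE 89 9F.
Offset 20: leading byte 0xE3 = 11100011 → 3-byte char #7 = E3 BB B1.
Offset 23: leading byte 0xE2 = 11100010 → 3-byte char #8 = E2 89 96.
Leading byte 0xE2 = 11100010 matches 1110xxxx → 3-byte sequence.
Byte 1: 0xE2 = 11100010, payload 0010 (4 bits).
Byte 2: 0x89 = 10001001 (10xxxxxx ✓), payload 001001.
Byte 3: 0x96 = 10010110 (10xxxxxx ✓), payload 010110.
Concatenate: 0010001001010110 = 0x2256 (16 bits → U+2256).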